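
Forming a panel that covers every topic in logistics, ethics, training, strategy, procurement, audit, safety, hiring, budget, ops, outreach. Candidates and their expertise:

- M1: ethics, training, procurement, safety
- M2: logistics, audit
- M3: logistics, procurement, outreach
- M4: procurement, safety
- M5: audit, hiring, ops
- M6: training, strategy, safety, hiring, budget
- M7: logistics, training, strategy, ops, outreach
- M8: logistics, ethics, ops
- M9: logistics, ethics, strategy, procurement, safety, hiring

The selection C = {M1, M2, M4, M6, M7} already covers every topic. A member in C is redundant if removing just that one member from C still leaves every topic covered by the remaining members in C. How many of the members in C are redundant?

Drop M1: ethics uncovered — not redundant.
Drop M2: audit uncovered — not redundant.
Drop M4: the rest still cover every topic — redundant.
Drop M6: hiring, budget uncovered — not redundant.
Drop M7: ops, outreach uncovered — not redundant.
1 redundant: M4.

1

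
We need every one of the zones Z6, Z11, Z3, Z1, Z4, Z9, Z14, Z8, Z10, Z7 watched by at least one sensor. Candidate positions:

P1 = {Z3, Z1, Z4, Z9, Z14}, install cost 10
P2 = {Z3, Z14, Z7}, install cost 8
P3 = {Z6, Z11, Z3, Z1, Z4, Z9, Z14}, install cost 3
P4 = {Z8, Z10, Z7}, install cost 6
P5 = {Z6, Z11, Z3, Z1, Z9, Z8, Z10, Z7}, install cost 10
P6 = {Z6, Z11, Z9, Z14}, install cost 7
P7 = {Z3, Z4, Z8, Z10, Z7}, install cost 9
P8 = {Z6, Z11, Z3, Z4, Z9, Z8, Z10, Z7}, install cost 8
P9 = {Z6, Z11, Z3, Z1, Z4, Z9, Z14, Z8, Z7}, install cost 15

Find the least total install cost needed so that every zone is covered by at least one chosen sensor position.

P3, P4 cover every zone at install cost 3 + 6 = 9.
Any cover uses at least 2 sensor positions; among all covering selections none totals below 9.

9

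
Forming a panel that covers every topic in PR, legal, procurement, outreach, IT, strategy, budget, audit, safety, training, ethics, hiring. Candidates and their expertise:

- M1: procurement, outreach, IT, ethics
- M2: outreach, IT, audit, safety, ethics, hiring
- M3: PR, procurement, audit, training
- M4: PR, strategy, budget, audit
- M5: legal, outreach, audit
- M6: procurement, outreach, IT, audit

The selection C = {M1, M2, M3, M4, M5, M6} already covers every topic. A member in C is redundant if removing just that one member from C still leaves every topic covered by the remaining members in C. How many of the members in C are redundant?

2

Drop M1: the rest still cover every topic — redundant.
Drop M2: safety, hiring uncovered — not redundant.
Drop M3: training uncovered — not redundant.
Drop M4: strategy, budget uncovered — not redundant.
Drop M5: legal uncovered — not redundant.
Drop M6: the rest still cover every topic — redundant.
2 redundant: M1, M6.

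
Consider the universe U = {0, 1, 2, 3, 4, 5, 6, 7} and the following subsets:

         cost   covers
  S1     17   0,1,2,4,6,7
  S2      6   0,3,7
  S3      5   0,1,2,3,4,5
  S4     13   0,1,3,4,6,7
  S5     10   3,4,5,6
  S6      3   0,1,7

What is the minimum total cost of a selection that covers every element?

18

S3, S4 cover every element at cost 5 + 13 = 18.
Any cover uses at least 2 sets; among all covering selections none totals below 18.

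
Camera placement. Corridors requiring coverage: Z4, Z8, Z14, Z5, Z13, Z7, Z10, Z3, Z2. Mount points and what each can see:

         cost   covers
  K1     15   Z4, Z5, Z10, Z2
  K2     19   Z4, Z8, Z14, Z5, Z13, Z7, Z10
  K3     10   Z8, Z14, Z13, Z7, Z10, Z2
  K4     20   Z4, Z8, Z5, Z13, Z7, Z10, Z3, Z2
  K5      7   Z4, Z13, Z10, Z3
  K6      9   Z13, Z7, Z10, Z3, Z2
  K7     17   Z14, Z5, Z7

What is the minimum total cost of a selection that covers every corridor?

28

K2, K6 cover every corridor at cost 19 + 9 = 28.
Any cover uses at least 2 camera mounts; among all covering selections none totals below 28.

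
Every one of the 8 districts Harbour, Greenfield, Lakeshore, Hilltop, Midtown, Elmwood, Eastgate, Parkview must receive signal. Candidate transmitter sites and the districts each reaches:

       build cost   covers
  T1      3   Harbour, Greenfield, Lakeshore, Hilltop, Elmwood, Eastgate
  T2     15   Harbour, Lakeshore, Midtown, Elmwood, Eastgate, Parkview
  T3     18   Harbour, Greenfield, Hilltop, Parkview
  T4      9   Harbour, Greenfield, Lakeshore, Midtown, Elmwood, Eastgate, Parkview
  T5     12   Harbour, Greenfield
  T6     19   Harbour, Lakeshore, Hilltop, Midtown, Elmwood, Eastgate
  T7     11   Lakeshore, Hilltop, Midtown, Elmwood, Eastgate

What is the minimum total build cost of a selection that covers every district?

T1, T4 cover every district at build cost 3 + 9 = 12.
Any cover uses at least 2 transmitter sites; among all covering selections none totals below 12.

12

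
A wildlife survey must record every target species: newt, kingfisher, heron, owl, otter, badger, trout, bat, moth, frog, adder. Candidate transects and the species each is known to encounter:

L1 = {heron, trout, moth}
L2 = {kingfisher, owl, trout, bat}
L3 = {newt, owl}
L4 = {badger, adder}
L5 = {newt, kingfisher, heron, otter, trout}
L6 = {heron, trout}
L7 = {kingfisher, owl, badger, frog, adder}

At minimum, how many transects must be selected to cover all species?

4

L1, L2, L5, L7 together cover {newt, kingfisher, heron, owl, otter, badger, trout, bat, moth, frog, adder} — every species.
No 3 of the 7 transects cover everything (all 35 triples fall short), so 4 is minimum.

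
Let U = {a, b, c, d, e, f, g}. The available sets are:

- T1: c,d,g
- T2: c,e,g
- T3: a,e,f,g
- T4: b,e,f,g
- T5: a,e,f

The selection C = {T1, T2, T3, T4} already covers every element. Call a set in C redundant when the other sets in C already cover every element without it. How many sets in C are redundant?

1

Drop T1: d uncovered — not redundant.
Drop T2: the rest still cover every element — redundant.
Drop T3: a uncovered — not redundant.
Drop T4: b uncovered — not redundant.
1 redundant: T2.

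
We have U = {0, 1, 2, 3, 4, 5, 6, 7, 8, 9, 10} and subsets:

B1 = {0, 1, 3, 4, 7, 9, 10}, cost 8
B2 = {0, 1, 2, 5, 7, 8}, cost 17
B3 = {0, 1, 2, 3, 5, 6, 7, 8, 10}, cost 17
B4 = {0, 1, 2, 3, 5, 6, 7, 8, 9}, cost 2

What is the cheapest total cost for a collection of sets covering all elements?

10

B1, B4 cover every element at cost 8 + 2 = 10.
Any cover uses at least 2 sets; among all covering selections none totals below 10.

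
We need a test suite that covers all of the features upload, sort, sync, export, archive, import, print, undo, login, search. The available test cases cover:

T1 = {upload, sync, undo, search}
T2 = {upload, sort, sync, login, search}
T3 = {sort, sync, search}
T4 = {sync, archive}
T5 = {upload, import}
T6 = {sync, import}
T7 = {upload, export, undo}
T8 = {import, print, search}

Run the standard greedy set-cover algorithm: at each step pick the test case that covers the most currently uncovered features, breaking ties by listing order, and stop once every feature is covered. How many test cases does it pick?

4

Pick 1: T2 covers 5 new features (upload, sort, sync, login, search).
Pick 2: T7 covers 2 new features (export, undo).
Pick 3: T8 covers 2 new features (import, print).
Pick 4: T4 covers 1 new features (archive).
Greedy uses 4 test cases.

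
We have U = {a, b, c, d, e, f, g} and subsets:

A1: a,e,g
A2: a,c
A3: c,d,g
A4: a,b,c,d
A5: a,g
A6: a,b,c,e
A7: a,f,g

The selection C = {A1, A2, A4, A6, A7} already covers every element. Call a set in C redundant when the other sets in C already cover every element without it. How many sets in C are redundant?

Drop A1: the rest still cover every element — redundant.
Drop A2: the rest still cover every element — redundant.
Drop A4: d uncovered — not redundant.
Drop A6: the rest still cover every element — redundant.
Drop A7: f uncovered — not redundant.
3 redundant: A1, A2, A6.

3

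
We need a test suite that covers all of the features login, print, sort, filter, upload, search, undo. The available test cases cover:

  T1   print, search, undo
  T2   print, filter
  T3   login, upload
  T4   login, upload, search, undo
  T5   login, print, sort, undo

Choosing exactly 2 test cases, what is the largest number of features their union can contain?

6

Choosing T2, T4 covers {login, print, filter, upload, search, undo} — 6 features.
No choice of 2 test cases does better; here sort is left uncovered.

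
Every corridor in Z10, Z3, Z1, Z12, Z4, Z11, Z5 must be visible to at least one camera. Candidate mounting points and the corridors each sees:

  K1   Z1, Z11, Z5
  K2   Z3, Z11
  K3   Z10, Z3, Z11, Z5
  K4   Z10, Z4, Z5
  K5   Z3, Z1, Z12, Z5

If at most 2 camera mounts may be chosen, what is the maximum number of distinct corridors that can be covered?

6

Choosing K3, K5 covers {Z10, Z3, Z1, Z12, Z11, Z5} — 6 corridors.
No choice of 2 camera mounts does better; here Z4 is left uncovered.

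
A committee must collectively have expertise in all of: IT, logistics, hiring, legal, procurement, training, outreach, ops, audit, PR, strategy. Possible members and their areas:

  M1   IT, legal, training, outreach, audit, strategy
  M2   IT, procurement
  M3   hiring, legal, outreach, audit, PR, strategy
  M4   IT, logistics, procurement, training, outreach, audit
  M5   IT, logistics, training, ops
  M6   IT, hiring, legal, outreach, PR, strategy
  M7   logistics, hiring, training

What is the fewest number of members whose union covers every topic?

M2, M3, M5 together cover {IT, logistics, hiring, legal, procurement, training, outreach, ops, audit, PR, strategy} — every topic.
No 2 of the 7 members cover everything (all 21 pairs fall short), so 3 is minimum.

3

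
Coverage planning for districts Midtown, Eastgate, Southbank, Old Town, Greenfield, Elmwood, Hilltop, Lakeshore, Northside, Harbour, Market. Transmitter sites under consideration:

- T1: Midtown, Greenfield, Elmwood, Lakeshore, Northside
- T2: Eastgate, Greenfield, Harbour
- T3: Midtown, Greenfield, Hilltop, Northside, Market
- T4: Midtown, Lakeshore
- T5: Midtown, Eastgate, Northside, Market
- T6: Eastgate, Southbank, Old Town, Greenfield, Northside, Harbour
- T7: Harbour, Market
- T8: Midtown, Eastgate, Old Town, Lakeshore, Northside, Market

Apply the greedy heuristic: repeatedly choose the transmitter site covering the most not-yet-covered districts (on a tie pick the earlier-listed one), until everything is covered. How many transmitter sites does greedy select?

3

Pick 1: T6 covers 6 new districts (Eastgate, Southbank, Old Town, Greenfield, Northside, Harbour).
Pick 2: T1 covers 3 new districts (Midtown, Elmwood, Lakeshore).
Pick 3: T3 covers 2 new districts (Hilltop, Market).
Greedy uses 3 transmitter sites.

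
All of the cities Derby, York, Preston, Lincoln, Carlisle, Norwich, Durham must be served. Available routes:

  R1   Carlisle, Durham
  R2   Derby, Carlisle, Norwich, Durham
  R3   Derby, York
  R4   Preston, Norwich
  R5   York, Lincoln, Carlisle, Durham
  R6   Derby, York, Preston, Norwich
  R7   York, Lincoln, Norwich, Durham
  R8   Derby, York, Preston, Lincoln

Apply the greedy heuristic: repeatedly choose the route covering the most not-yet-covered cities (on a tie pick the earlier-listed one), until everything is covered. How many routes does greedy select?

Pick 1: R2 covers 4 new cities (Derby, Carlisle, Norwich, Durham).
Pick 2: R8 covers 3 new cities (York, Preston, Lincoln).
Greedy uses 2 routes.

2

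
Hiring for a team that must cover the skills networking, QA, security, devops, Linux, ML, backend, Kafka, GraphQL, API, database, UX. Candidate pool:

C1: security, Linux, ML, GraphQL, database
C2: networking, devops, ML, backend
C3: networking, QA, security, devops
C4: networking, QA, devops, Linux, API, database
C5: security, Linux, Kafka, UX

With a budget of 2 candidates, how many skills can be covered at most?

Choosing C1, C4 covers {networking, QA, security, devops, Linux, ML, GraphQL, API, database} — 9 skills.
No choice of 2 candidates does better; here backend, Kafka, UX are left uncovered.

9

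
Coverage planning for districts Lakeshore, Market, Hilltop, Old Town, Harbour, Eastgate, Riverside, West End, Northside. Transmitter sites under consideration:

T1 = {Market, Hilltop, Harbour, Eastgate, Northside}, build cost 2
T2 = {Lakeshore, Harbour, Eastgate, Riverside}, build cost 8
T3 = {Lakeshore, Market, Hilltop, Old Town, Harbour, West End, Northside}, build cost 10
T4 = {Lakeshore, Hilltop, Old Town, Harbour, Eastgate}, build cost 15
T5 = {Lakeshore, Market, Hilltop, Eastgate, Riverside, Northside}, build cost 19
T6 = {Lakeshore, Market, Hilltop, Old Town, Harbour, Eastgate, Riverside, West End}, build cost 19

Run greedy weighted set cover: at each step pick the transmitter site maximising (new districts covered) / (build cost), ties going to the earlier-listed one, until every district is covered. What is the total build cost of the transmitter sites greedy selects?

Pick 1: T1 adds 5 new (Market, Hilltop, Harbour, Eastgate, Northside) at build cost 2 (ratio 5/2).
Pick 2: T3 adds 3 new (Lakeshore, Old Town, West End) at build cost 10 (ratio 3/10).
Pick 3: T2 adds 1 new (Riverside) at build cost 8 (ratio 1/8).
Greedy total build cost: 2 + 10 + 8 = 20. (The true optimum is 18, so greedy overshoots here.)

20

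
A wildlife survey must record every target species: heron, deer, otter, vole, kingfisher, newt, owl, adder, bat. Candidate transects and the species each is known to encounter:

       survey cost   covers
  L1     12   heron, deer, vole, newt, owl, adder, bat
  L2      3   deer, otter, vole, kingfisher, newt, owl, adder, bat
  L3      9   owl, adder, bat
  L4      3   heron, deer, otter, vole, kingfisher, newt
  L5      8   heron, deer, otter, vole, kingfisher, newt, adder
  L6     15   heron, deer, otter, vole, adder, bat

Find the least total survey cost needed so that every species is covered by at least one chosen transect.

6

L2, L4 cover every species at survey cost 3 + 3 = 6.
Any cover uses at least 2 transects; among all covering selections none totals below 6.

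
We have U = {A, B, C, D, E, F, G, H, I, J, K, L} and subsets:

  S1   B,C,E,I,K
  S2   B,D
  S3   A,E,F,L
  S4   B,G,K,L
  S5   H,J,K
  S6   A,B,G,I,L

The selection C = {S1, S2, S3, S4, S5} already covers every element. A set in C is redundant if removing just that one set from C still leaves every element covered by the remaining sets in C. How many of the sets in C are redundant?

Drop S1: C, I uncovered — not redundant.
Drop S2: D uncovered — not redundant.
Drop S3: A, F uncovered — not redundant.
Drop S4: G uncovered — not redundant.
Drop S5: H, J uncovered — not redundant.
None of the sets in C is redundant.

0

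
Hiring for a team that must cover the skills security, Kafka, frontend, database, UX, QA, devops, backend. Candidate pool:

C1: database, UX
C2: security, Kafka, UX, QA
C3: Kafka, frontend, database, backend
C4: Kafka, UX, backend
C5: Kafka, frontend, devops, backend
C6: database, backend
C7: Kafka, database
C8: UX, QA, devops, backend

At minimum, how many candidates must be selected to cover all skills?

3

C1, C2, C5 together cover {security, Kafka, frontend, database, UX, QA, devops, backend} — every skill.
No 2 of the 8 candidates cover everything (all 28 pairs fall short), so 3 is minimum.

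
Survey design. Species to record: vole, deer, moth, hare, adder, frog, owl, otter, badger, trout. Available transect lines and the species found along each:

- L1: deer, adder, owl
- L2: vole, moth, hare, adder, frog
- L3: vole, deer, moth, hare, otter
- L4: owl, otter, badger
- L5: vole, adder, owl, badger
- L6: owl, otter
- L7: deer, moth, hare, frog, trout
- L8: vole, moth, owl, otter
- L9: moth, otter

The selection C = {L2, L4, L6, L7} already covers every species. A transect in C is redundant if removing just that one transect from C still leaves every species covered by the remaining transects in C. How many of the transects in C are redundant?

1

Drop L2: vole, adder uncovered — not redundant.
Drop L4: badger uncovered — not redundant.
Drop L6: the rest still cover every species — redundant.
Drop L7: deer, trout uncovered — not redundant.
1 redundant: L6.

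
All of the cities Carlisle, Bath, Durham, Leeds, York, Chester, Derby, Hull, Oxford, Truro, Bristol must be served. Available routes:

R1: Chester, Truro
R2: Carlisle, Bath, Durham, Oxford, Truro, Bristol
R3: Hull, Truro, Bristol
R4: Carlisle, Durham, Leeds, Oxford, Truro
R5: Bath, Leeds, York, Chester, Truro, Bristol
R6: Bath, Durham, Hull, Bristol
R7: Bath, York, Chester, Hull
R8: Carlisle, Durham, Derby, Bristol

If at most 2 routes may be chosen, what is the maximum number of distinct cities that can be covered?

Choosing R2, R5 covers {Carlisle, Bath, Durham, Leeds, York, Chester, Oxford, Truro, Bristol} — 9 cities.
No choice of 2 routes does better; here Derby, Hull are left uncovered.

9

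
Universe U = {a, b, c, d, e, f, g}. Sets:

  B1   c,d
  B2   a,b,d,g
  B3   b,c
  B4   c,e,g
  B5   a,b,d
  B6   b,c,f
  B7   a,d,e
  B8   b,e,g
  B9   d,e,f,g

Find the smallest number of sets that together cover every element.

B1, B2, B9 together cover {a, b, c, d, e, f, g} — every element.
No 2 of the 9 sets cover everything (all 36 pairs fall short), so 3 is minimum.

3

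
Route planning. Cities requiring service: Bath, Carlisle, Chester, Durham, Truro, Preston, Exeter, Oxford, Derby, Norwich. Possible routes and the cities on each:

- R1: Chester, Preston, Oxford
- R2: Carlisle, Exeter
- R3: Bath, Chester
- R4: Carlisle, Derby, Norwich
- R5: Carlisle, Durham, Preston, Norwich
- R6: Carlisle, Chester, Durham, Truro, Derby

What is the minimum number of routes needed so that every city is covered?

R1, R2, R3, R4, R6 together cover {Bath, Carlisle, Chester, Durham, Truro, Preston, Exeter, Oxford, Derby, Norwich} — every city.
No 4 of the 6 routes cover everything (all 15 size-4 selections fall short), so 5 is minimum.

5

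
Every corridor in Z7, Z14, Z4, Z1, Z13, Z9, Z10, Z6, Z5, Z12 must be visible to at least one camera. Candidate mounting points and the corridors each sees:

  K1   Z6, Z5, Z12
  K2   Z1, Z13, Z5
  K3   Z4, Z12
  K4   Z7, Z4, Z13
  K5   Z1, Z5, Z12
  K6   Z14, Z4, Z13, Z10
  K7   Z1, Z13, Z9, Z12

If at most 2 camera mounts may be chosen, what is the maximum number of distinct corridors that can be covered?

7

Choosing K1, K6 covers {Z14, Z4, Z13, Z10, Z6, Z5, Z12} — 7 corridors.
No choice of 2 camera mounts does better; here Z7, Z1, Z9 are left uncovered.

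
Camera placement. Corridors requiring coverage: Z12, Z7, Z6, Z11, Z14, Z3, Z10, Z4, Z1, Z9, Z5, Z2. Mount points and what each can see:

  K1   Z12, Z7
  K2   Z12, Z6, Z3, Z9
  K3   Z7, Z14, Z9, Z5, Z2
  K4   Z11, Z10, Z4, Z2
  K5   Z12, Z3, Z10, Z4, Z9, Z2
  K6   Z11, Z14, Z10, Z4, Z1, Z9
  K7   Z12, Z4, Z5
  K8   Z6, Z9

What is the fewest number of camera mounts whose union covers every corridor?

3

K2, K3, K6 together cover {Z12, Z7, Z6, Z11, Z14, Z3, Z10, Z4, Z1, Z9, Z5, Z2} — every corridor.
No 2 of the 8 camera mounts cover everything (all 28 pairs fall short), so 3 is minimum.
Greedy (largest uncovered first) would take K5, K3, K6, K2 — 4 camera mounts — but 3 suffice.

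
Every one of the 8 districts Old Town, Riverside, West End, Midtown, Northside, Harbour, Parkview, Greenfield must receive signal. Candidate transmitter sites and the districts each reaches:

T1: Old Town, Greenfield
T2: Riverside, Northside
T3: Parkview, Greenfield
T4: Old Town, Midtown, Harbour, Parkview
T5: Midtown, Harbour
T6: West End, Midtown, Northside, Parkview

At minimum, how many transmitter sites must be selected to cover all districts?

4

T1, T2, T4, T6 together cover {Old Town, Riverside, West End, Midtown, Northside, Harbour, Parkview, Greenfield} — every district.
No 3 of the 6 transmitter sites cover everything (all 20 triples fall short), so 4 is minimum.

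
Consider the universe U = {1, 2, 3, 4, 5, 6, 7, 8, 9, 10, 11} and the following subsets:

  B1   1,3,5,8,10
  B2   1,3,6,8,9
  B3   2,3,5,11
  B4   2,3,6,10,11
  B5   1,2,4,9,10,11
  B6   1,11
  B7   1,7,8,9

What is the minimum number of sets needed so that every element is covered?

4

B1, B2, B5, B7 together cover {1, 2, 3, 4, 5, 6, 7, 8, 9, 10, 11} — every element.
No 3 of the 7 sets cover everything (all 35 triples fall short), so 4 is minimum.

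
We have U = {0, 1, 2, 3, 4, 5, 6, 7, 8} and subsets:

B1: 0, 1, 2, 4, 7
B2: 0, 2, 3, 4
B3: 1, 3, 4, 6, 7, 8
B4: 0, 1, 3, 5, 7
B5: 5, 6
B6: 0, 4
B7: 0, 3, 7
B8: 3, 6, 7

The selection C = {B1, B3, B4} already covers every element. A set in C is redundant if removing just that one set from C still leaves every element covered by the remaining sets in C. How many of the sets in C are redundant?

Drop B1: 2 uncovered — not redundant.
Drop B3: 6, 8 uncovered — not redundant.
Drop B4: 5 uncovered — not redundant.
None of the sets in C is redundant.

0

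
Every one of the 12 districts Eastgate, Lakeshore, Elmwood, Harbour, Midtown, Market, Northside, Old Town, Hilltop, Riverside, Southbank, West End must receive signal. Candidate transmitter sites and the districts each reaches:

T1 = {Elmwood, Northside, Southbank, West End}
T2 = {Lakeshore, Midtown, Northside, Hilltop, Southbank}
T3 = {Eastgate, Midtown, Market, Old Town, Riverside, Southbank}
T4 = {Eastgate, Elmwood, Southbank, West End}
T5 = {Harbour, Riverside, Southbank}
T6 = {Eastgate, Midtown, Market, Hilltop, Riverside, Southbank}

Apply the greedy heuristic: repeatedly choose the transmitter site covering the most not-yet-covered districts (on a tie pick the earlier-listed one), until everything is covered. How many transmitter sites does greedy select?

Pick 1: T3 covers 6 new districts (Eastgate, Midtown, Market, Old Town, Riverside, Southbank).
Pick 2: T1 covers 3 new districts (Elmwood, Northside, West End).
Pick 3: T2 covers 2 new districts (Lakeshore, Hilltop).
Pick 4: T5 covers 1 new districts (Harbour).
Greedy uses 4 transmitter sites.

4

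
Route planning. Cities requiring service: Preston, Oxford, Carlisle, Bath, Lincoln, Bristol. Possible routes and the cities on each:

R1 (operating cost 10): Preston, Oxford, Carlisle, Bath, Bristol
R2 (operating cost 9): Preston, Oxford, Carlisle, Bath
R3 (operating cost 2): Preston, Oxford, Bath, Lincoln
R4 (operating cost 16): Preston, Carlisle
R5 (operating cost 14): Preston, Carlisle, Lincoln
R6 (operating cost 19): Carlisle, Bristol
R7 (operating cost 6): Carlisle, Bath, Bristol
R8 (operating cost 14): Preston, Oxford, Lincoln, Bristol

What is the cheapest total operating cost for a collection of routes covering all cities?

8

R3, R7 cover every city at operating cost 2 + 6 = 8.
Any cover uses at least 2 routes; among all covering selections none totals below 8.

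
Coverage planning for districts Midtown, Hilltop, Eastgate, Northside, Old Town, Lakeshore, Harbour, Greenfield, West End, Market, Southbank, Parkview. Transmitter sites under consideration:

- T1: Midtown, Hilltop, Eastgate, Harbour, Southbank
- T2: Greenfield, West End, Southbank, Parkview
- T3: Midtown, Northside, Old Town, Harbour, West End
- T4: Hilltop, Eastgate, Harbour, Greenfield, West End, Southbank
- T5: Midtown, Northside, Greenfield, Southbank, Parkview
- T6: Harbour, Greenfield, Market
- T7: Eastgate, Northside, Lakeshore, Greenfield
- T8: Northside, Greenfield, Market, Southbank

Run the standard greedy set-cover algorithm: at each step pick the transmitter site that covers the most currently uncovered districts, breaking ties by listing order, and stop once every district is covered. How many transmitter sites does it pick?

5

Pick 1: T4 covers 6 new districts (Hilltop, Eastgate, Harbour, Greenfield, West End, Southbank).
Pick 2: T3 covers 3 new districts (Midtown, Northside, Old Town).
Pick 3: T2 covers 1 new districts (Parkview).
Pick 4: T6 covers 1 new districts (Market).
Pick 5: T7 covers 1 new districts (Lakeshore).
Greedy uses 5 transmitter sites.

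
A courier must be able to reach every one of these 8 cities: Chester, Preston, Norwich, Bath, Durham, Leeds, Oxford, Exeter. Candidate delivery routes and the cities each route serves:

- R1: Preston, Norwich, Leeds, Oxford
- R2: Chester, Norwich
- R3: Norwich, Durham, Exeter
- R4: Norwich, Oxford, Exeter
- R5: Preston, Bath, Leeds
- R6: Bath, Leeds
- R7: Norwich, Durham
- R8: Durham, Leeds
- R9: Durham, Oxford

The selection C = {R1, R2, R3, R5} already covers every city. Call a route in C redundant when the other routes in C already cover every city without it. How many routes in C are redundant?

Drop R1: Oxford uncovered — not redundant.
Drop R2: Chester uncovered — not redundant.
Drop R3: Durham, Exeter uncovered — not redundant.
Drop R5: Bath uncovered — not redundant.
None of the routes in C is redundant.

0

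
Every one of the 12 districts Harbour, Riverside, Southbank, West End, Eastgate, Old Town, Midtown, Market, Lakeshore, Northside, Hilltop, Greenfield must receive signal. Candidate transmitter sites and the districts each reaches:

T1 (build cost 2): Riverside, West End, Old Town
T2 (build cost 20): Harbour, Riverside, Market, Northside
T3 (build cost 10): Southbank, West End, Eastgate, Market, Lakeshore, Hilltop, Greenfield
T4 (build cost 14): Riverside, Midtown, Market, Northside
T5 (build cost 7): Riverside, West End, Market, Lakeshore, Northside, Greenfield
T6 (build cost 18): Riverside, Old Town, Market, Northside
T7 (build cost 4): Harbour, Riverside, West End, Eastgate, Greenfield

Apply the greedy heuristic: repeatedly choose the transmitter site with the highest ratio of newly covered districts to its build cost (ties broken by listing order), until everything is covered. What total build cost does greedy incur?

Pick 1: T1 adds 3 new (Riverside, West End, Old Town) at build cost 2 (ratio 3/2).
Pick 2: T7 adds 3 new (Harbour, Eastgate, Greenfield) at build cost 4 (ratio 3/4).
Pick 3: T5 adds 3 new (Market, Lakeshore, Northside) at build cost 7 (ratio 3/7).
Pick 4: T3 adds 2 new (Southbank, Hilltop) at build cost 10 (ratio 2/10).
Pick 5: T4 adds 1 new (Midtown) at build cost 14 (ratio 1/14).
Greedy total build cost: 2 + 4 + 7 + 10 + 14 = 37. (The true optimum is 30, so greedy overshoots here.)

37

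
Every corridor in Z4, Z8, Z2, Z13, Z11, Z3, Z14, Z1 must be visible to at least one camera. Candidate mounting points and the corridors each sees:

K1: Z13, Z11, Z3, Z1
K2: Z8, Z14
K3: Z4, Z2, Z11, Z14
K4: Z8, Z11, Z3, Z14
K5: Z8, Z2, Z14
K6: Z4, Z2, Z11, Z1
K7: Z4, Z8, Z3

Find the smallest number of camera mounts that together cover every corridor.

3

K1, K2, K3 together cover {Z4, Z8, Z2, Z13, Z11, Z3, Z14, Z1} — every corridor.
No 2 of the 7 camera mounts cover everything (all 21 pairs fall short), so 3 is minimum.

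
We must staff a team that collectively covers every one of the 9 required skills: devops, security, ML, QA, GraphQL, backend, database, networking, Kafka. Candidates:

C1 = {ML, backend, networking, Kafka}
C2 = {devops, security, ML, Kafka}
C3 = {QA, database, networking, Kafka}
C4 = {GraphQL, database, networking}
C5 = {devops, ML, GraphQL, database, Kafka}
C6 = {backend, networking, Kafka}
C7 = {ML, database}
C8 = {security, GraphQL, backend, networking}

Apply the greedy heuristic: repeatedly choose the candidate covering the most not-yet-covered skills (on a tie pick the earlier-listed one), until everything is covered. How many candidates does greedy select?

Pick 1: C5 covers 5 new skills (devops, ML, GraphQL, database, Kafka).
Pick 2: C8 covers 3 new skills (security, backend, networking).
Pick 3: C3 covers 1 new skills (QA).
Greedy uses 3 candidates.

3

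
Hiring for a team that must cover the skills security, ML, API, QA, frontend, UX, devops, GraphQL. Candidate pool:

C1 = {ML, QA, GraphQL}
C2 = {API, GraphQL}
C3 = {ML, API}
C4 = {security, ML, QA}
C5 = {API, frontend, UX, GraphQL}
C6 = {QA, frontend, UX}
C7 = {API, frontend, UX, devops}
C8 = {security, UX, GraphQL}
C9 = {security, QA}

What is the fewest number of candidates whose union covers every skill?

C1, C4, C7 together cover {security, ML, API, QA, frontend, UX, devops, GraphQL} — every skill.
No 2 of the 9 candidates cover everything (all 36 pairs fall short), so 3 is minimum.

3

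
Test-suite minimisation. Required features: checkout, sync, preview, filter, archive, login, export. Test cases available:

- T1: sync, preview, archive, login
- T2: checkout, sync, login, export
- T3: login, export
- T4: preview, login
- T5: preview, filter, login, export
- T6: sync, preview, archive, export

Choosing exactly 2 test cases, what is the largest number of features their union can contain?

6

Choosing T1, T2 covers {checkout, sync, preview, archive, login, export} — 6 features.
No choice of 2 test cases does better; here filter is left uncovered.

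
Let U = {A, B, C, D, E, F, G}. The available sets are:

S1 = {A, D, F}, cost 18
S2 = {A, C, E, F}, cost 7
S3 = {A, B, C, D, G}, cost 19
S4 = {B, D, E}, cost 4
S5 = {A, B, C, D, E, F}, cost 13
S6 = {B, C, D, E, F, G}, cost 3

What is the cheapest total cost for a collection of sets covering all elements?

10

S2, S6 cover every element at cost 7 + 3 = 10.
Any cover uses at least 2 sets; among all covering selections none totals below 10.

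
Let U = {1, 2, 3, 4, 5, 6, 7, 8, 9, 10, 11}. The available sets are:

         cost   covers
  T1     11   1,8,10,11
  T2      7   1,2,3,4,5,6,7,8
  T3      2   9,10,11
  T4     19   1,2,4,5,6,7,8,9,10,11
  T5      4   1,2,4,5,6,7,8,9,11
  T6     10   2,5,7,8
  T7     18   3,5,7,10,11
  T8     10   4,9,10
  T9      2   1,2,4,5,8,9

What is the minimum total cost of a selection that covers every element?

9

T2, T3 cover every element at cost 7 + 2 = 9.
Any cover uses at least 2 sets; among all covering selections none totals below 9.
Greedy by coverage-per-cost would pick T9, T3, T5, T2 for 15 — worse than the optimum 9.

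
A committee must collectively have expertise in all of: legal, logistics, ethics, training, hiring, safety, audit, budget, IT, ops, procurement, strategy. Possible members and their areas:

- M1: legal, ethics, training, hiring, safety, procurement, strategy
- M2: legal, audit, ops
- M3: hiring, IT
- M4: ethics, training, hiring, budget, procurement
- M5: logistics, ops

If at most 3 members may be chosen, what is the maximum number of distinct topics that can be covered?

10

Choosing M1, M2, M3 covers {legal, ethics, training, hiring, safety, audit, IT, ops, procurement, strategy} — 10 topics.
No choice of 3 members does better; here logistics, budget are left uncovered.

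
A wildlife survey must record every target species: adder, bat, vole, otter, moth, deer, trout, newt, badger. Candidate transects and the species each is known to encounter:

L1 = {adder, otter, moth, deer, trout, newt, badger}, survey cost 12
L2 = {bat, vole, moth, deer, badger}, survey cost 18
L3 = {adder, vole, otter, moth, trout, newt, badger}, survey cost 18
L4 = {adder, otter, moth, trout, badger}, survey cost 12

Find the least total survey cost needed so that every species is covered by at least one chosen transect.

L1, L2 cover every species at survey cost 12 + 18 = 30.
Any cover uses at least 2 transects; among all covering selections none totals below 30.

30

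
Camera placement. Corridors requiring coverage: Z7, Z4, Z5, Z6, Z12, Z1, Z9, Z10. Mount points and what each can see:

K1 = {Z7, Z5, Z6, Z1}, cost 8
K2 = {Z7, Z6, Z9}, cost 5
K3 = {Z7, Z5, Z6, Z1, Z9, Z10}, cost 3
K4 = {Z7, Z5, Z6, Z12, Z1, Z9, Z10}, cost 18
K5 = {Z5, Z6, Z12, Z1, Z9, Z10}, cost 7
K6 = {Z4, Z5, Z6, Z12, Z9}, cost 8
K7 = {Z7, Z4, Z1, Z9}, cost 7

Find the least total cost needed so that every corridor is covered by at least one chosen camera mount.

11

K3, K6 cover every corridor at cost 3 + 8 = 11.
Any cover uses at least 2 camera mounts; among all covering selections none totals below 11.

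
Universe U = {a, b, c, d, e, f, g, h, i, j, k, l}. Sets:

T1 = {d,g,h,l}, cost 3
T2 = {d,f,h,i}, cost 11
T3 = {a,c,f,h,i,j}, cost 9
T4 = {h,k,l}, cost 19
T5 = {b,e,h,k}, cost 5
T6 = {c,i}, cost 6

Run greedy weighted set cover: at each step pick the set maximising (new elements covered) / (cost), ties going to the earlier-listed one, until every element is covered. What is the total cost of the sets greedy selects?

Pick 1: T1 adds 4 new (d, g, h, l) at cost 3 (ratio 4/3).
Pick 2: T5 adds 3 new (b, e, k) at cost 5 (ratio 3/5).
Pick 3: T3 adds 5 new (a, c, f, i, j) at cost 9 (ratio 5/9).
Greedy total cost: 3 + 5 + 9 = 17.

17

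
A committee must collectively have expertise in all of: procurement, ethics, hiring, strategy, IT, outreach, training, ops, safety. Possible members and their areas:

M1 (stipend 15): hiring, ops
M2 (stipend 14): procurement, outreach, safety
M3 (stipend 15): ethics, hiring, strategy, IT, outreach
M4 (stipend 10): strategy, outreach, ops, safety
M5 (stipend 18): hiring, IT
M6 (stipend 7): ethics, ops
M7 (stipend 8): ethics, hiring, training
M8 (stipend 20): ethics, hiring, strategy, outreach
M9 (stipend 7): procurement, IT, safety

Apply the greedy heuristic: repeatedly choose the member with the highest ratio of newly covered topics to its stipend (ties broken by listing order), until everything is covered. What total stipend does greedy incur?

25

Pick 1: M9 adds 3 new (procurement, IT, safety) at stipend 7 (ratio 3/7).
Pick 2: M7 adds 3 new (ethics, hiring, training) at stipend 8 (ratio 3/8).
Pick 3: M4 adds 3 new (strategy, outreach, ops) at stipend 10 (ratio 3/10).
Greedy total stipend: 7 + 8 + 10 = 25.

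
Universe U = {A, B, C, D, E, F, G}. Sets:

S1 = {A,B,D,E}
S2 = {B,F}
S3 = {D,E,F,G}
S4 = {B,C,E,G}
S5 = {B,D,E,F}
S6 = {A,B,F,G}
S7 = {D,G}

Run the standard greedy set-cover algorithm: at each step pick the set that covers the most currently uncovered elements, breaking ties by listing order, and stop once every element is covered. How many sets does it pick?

Pick 1: S1 covers 4 new elements (A, B, D, E).
Pick 2: S3 covers 2 new elements (F, G).
Pick 3: S4 covers 1 new elements (C).
Greedy uses 3 sets.

3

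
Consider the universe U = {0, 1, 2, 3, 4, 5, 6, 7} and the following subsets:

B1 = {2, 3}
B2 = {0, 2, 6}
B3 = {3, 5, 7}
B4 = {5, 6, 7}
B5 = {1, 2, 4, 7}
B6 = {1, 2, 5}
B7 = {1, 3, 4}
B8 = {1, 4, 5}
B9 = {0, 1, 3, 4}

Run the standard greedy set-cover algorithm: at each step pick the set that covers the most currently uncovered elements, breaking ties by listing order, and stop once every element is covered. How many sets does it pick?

3

Pick 1: B5 covers 4 new elements (1, 2, 4, 7).
Pick 2: B2 covers 2 new elements (0, 6).
Pick 3: B3 covers 2 new elements (3, 5).
Greedy uses 3 sets.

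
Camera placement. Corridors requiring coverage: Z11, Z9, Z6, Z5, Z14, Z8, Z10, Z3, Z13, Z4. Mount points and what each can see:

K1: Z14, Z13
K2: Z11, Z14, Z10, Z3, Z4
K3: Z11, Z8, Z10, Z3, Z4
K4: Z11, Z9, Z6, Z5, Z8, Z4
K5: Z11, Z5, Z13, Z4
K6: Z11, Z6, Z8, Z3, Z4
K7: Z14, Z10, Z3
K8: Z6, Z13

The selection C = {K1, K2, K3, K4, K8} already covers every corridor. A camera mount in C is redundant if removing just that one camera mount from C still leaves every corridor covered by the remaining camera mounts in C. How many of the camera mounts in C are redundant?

4

Drop K1: the rest still cover every corridor — redundant.
Drop K2: the rest still cover every corridor — redundant.
Drop K3: the rest still cover every corridor — redundant.
Drop K4: Z9, Z5 uncovered — not redundant.
Drop K8: the rest still cover every corridor — redundant.
4 redundant: K1, K2, K3, K8.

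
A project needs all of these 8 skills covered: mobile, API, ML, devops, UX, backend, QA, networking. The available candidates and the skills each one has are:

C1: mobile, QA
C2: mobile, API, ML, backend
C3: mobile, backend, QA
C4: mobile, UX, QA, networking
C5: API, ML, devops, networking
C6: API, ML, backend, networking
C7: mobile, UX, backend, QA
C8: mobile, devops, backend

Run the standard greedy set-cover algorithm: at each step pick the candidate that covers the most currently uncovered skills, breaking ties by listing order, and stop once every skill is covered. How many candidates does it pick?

Pick 1: C2 covers 4 new skills (mobile, API, ML, backend).
Pick 2: C4 covers 3 new skills (UX, QA, networking).
Pick 3: C5 covers 1 new skills (devops).
Greedy uses 3 candidates. (The true minimum is 2.)

3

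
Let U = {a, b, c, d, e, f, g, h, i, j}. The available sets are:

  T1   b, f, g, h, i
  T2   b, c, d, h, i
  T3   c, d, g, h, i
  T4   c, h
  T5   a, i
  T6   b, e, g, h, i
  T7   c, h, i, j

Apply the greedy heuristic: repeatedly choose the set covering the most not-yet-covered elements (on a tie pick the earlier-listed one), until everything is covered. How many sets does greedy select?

5

Pick 1: T1 covers 5 new elements (b, f, g, h, i).
Pick 2: T2 covers 2 new elements (c, d).
Pick 3: T5 covers 1 new elements (a).
Pick 4: T6 covers 1 new elements (e).
Pick 5: T7 covers 1 new elements (j).
Greedy uses 5 sets.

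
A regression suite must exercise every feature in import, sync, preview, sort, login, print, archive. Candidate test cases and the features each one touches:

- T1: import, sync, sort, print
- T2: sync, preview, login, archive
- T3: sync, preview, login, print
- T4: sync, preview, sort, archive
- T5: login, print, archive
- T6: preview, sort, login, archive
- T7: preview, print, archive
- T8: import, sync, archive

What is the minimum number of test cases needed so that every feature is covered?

2

T1, T2 together cover {import, sync, preview, sort, login, print, archive} — every feature.
No single test case contains all 7 features, so 2 is optimal.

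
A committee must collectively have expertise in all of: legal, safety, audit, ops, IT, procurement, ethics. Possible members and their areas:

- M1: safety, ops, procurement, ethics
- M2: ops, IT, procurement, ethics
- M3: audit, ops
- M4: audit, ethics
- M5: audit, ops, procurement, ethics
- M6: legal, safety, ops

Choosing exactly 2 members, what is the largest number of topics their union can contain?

6

Choosing M2, M6 covers {legal, safety, ops, IT, procurement, ethics} — 6 topics.
No choice of 2 members does better; here audit is left uncovered.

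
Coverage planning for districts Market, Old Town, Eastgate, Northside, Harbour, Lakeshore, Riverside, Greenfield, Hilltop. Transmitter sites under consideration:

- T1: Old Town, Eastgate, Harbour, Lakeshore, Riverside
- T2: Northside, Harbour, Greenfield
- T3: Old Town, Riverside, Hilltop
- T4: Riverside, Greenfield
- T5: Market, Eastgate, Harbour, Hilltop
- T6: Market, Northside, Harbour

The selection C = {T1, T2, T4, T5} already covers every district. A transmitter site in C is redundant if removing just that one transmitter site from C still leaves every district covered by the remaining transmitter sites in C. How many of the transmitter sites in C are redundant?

Drop T1: Old Town, Lakeshore uncovered — not redundant.
Drop T2: Northside uncovered — not redundant.
Drop T4: the rest still cover every district — redundant.
Drop T5: Market, Hilltop uncovered — not redundant.
1 redundant: T4.

1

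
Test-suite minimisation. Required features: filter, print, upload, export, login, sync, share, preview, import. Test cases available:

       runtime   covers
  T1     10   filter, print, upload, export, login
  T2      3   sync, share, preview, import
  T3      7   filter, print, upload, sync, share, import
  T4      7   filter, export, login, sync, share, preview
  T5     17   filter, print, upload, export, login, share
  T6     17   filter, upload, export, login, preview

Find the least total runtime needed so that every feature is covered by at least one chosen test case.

T1, T2 cover every feature at runtime 10 + 3 = 13.
Any cover uses at least 2 test cases; among all covering selections none totals below 13.

13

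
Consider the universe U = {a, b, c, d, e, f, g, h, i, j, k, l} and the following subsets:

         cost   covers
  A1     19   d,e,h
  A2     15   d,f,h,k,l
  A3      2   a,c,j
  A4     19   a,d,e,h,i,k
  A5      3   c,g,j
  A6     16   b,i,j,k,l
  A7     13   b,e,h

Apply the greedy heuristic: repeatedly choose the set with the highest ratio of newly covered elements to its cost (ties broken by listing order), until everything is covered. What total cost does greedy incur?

Pick 1: A3 adds 3 new (a, c, j) at cost 2 (ratio 3/2).
Pick 2: A2 adds 5 new (d, f, h, k, l) at cost 15 (ratio 5/15).
Pick 3: A5 adds 1 new (g) at cost 3 (ratio 1/3).
Pick 4: A7 adds 2 new (b, e) at cost 13 (ratio 2/13).
Pick 5: A6 adds 1 new (i) at cost 16 (ratio 1/16).
Greedy total cost: 2 + 15 + 3 + 13 + 16 = 49.

49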